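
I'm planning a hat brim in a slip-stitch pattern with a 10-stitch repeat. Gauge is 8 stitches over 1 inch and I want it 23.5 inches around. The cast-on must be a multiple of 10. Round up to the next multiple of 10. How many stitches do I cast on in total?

190 stitches.

8 / 1 = 8 sts per inch.
23.5 × 8 = 188.00 sts.
Next multiple of 10: 190.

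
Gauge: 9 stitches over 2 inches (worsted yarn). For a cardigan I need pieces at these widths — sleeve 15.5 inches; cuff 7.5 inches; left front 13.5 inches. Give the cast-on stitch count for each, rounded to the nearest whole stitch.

Rate = 9/2 = 4.5 sts per in.
sleeve: 15.5 × 4.5 = 69.75 → 70.
cuff: 7.5 × 4.5 = 33.75 → 34.
left front: 13.5 × 4.5 = 60.75 → 61.

sleeve 70; cuff 34; left front 61.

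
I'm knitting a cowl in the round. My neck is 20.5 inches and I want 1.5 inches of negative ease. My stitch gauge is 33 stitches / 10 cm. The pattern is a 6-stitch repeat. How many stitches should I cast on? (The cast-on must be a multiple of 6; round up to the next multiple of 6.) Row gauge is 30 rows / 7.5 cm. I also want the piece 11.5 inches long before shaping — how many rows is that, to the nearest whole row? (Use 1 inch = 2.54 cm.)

Cast on 162 stitches; work 117 rows.

Finished = 20.5 − 1.5 = 19 inches.
19 inches × 2.54 = 48.26 cm.
33/10 = 3.3 sts per cm; 48.26 × 3.3 = 159.26 sts.
Next multiple of 6 → 162.
11.5 inches = 29.21 cm; × 4 = 116.84 → 117 rows.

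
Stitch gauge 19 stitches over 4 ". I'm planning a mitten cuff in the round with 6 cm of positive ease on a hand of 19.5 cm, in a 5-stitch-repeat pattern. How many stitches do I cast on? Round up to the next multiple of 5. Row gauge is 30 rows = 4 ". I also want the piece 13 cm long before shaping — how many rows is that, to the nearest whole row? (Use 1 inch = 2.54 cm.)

Cast on 50 stitches; work 38 rows.

Finished = 19.5 + 6 = 25.5 cm.
25.5 cm × 1/2.54 = 10.04 inches.
19/4 = 4.75 sts per in; 10.04 × 4.75 = 47.69 sts.
Next multiple of 5 → 50.
13 cm = 5.12 inches; × 7.5 = 38.39 → 38 rows.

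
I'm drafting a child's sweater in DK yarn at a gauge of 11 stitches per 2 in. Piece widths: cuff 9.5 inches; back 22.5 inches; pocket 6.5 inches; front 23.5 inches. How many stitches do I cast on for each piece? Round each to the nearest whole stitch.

cuff 52; back 124; pocket 36; front 129.

Rate = 11/2 = 5.5 sts per in.
cuff: 9.5 × 5.5 = 52.25 → 52.
back: 22.5 × 5.5 = 123.75 → 124.
pocket: 6.5 × 5.5 = 35.75 → 36.
front: 23.5 × 5.5 = 129.25 → 129.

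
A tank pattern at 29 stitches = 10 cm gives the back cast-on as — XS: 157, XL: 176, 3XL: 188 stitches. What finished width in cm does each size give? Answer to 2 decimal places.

29/10 = 2.9 sts per cm.
XS: 157 / 2.9 = 54.138 → 54.14 cm.
XL: 176 / 2.9 = 60.690 → 60.69 cm.
3XL: 188 / 2.9 = 64.828 → 64.83 cm.

XS 54.14 cm; XL 60.69 cm; 3XL 64.83 cm.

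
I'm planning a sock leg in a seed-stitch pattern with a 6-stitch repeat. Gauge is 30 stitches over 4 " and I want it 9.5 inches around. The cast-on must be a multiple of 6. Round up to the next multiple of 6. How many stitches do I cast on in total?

72 stitches.

30 / 4 = 7.5 sts per inch.
9.5 × 7.5 = 71.25 sts.
Next multiple of 6: 72.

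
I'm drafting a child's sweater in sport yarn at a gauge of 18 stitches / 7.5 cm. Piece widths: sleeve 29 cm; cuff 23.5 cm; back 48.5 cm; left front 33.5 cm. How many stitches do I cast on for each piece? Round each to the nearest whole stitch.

sleeve 70; cuff 56; back 116; left front 80.

Rate = 18/7.5 = 2.4 sts per cm.
sleeve: 29 × 2.4 = 69.60 → 70.
cuff: 23.5 × 2.4 = 56.40 → 56.
back: 48.5 × 2.4 = 116.40 → 116.
left front: 33.5 × 2.4 = 80.40 → 80.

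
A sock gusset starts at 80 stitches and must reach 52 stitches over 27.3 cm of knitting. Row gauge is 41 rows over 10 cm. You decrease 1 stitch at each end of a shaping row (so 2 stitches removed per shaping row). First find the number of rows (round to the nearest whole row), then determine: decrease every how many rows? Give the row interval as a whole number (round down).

Decrease every 8th row.

Rows = 27.3 × 4.1 = 111.9 → 112 rows.
Stitches to remove: 28 → 14 shaping rows (at 2 st each).
112 / 14 = 8.00 → every 8 rows.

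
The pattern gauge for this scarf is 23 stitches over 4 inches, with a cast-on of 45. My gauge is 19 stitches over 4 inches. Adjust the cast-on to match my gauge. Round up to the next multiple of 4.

Scale factor = 19 / 23 = 0.826.
45 × 19 / 23 = 37.17 sts.
→ 40 sts.

40 stitches.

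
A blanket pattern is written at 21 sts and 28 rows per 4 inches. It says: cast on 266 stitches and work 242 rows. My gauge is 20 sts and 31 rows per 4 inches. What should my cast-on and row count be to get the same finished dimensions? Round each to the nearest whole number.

Stitches: 266 × 20/21 = 253.33 → 253.
Rows: 242 × 31/28 = 267.93 → 268.

Cast on 253 stitches; work 268 rows.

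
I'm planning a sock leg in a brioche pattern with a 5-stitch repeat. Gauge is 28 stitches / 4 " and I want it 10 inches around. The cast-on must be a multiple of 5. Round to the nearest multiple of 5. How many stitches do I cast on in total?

CO 70 sts.

28 / 4 = 7 sts per inch.
10 × 7 = 70.00 sts.
Nearest multiple of 5: 70.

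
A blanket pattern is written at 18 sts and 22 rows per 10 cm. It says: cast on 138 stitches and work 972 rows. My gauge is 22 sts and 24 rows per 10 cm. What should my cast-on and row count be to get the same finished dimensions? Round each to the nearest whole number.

Stitches: 138 × 22/18 = 168.67 → 169.
Rows: 972 × 24/22 = 1060.36 → 1060.

Cast on 169 stitches; work 1060 rows.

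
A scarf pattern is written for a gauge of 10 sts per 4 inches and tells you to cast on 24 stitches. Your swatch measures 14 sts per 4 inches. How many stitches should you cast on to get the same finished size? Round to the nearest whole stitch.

Cast on 34 stitches.

Scale factor = 14 / 10 = 1.400.
24 × 14 / 10 = 33.60 sts.
→ 34 sts.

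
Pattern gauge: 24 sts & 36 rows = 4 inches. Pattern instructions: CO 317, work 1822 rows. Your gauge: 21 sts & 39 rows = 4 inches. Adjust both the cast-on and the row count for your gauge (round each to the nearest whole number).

Cast on 277 stitches; work 1974 rows.

Stitches: 317 × 21/24 = 277.38 → 277.
Rows: 1822 × 39/36 = 1973.83 → 1974.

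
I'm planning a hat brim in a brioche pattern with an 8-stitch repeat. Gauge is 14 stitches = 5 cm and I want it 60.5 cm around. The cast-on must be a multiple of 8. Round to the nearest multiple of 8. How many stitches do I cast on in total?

14 / 5 = 2.8 sts per cm.
60.5 × 2.8 = 169.40 sts.
Nearest multiple of 8: 168.

CO 168 sts.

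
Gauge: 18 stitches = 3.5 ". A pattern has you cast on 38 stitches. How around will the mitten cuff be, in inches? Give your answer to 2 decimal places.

18 stitches / 3.5 inch = 5.143 stitches per inch.
38 / 5.143 = 7.389 inches.

7.39 inches.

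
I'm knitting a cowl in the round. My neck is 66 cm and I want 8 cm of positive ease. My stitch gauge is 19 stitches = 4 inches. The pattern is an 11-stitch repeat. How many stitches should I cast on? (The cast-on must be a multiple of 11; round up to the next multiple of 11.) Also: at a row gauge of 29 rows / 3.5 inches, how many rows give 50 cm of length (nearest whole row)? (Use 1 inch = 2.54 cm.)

Cast on 143 stitches; work 163 rows.

Finished = 66 + 8 = 74 cm.
74 cm × 1/2.54 = 29.13 inches.
19/4 = 4.75 sts per in; 29.13 × 4.75 = 138.39 sts.
Next multiple of 11 → 143.
50 cm = 19.69 inches; × 8.286 = 163.10 → 163 rows.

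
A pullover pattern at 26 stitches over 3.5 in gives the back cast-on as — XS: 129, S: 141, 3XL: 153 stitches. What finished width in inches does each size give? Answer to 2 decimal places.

XS 17.37 inches; S 18.98 inches; 3XL 20.60 inches.

26/3.5 = 7.429 sts per in.
XS: 129 / 7.429 = 17.365 → 17.37 in.
S: 141 / 7.429 = 18.981 → 18.98 in.
3XL: 153 / 7.429 = 20.596 → 20.60 in.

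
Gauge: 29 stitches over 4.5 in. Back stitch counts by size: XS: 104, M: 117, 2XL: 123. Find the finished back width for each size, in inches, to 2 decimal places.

XS 16.14 inches; M 18.16 inches; 2XL 19.09 inches.

29/4.5 = 6.444 sts per in.
XS: 104 / 6.444 = 16.138 → 16.14 in.
M: 117 / 6.444 = 18.155 → 18.16 in.
2XL: 123 / 6.444 = 19.086 → 19.09 in.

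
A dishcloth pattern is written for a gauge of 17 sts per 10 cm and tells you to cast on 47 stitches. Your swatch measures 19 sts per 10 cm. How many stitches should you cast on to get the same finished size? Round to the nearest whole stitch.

Scale factor = 19 / 17 = 1.118.
47 × 19 / 17 = 52.53 sts.
→ 53 sts.

53 stitches.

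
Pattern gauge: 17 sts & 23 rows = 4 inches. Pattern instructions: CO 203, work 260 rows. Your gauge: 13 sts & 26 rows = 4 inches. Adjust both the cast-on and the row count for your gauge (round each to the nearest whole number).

Stitches: 203 × 13/17 = 155.24 → 155.
Rows: 260 × 26/23 = 293.91 → 294.

Cast on 155 stitches; work 294 rows.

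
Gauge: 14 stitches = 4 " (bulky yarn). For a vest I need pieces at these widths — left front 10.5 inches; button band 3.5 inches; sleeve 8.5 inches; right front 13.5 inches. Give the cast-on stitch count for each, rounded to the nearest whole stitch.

left front 37; button band 12; sleeve 30; right front 47.

Rate = 14/4 = 3.5 sts per in.
left front: 10.5 × 3.5 = 36.75 → 37.
button band: 3.5 × 3.5 = 12.25 → 12.
sleeve: 8.5 × 3.5 = 29.75 → 30.
right front: 13.5 × 3.5 = 47.25 → 47.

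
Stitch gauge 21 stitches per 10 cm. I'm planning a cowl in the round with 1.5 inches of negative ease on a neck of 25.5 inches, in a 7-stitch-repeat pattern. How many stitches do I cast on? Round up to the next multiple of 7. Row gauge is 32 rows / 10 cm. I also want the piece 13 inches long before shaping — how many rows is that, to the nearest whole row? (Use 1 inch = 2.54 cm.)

Finished = 25.5 − 1.5 = 24 inches.
24 inches × 2.54 = 60.96 cm.
21/10 = 2.1 sts per cm; 60.96 × 2.1 = 128.02 sts.
Next multiple of 7 → 133.
13 inches = 33.02 cm; × 3.2 = 105.66 → 106 rows.

Cast on 133 stitches; work 106 rows.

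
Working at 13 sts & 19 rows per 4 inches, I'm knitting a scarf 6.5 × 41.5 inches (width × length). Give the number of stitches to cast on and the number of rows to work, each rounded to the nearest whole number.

Stitch gauge = 13/4 = 3.25 sts/in; 6.5 × 3.25 = 21.12 → 21 sts.
Row gauge = 19/4 = 4.75 rows/in; 41.5 × 4.75 = 197.12 → 197 rows.

Cast on 21 stitches and work 197 rows.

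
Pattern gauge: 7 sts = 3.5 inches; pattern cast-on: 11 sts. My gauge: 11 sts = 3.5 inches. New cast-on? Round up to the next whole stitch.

18 stitches.

Scale factor = 11 / 7 = 1.571.
11 × 11 / 7 = 17.29 sts.
→ 18 sts.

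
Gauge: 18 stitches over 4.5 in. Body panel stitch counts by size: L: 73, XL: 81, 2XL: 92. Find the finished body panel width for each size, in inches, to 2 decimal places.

18/4.5 = 4 sts per in.
L: 73 / 4 = 18.250 → 18.25 in.
XL: 81 / 4 = 20.250 → 20.25 in.
2XL: 92 / 4 = 23.000 → 23.00 in.

L 18.25 inches; XL 20.25 inches; 2XL 23.00 inches.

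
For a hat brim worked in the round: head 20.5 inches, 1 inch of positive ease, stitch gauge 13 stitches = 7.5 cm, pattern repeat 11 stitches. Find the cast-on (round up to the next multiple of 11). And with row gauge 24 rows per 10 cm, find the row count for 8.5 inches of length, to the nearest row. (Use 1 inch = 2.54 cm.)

Cast on 99 stitches; work 52 rows.

Finished = 20.5 + 1 = 21.5 inches.
21.5 inches × 2.54 = 54.61 cm.
13/7.5 = 1.733 sts per cm; 54.61 × 1.733 = 94.66 sts.
Next multiple of 11 → 99.
8.5 inches = 21.59 cm; × 2.4 = 51.82 → 52 rows.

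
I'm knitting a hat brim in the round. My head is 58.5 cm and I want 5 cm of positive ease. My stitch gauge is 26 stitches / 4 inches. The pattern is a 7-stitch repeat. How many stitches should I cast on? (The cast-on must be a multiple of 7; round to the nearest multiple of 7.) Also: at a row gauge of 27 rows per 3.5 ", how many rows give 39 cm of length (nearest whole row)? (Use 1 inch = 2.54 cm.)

Finished = 58.5 + 5 = 63.5 cm.
63.5 cm × 1/2.54 = 25.00 inches.
26/4 = 6.5 sts per in; 25.00 × 6.5 = 162.50 sts.
Nearest multiple of 7 → 161.
39 cm = 15.35 inches; × 7.714 = 118.45 → 118 rows.

Cast on 161 stitches; work 118 rows.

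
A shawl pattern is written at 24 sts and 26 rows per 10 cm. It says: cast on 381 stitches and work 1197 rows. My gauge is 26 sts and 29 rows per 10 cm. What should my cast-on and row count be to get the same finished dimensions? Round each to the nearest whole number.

Stitches: 381 × 26/24 = 412.75 → 413.
Rows: 1197 × 29/26 = 1335.12 → 1335.

Cast on 413 stitches; work 1335 rows.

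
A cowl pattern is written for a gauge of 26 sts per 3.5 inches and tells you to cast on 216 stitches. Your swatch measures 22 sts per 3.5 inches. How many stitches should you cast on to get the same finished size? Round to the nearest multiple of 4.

Scale factor = 22 / 26 = 0.846.
216 × 22 / 26 = 182.77 sts.
→ 184 sts.

CO 184 sts.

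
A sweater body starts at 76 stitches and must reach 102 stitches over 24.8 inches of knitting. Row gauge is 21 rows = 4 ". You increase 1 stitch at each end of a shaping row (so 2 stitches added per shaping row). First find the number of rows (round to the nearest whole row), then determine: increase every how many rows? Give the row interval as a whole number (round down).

Increase every 10th row.

Rows = 24.8 × 5.25 = 130.2 → 130 rows.
Stitches to add: 26 → 13 shaping rows (at 2 st each).
130 / 13 = 10.00 → every 10 rows.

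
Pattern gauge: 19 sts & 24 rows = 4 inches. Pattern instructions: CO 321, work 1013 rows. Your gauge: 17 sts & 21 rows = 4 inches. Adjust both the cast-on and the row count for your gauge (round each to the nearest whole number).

Stitches: 321 × 17/19 = 287.21 → 287.
Rows: 1013 × 21/24 = 886.38 → 886.

Cast on 287 stitches; work 886 rows.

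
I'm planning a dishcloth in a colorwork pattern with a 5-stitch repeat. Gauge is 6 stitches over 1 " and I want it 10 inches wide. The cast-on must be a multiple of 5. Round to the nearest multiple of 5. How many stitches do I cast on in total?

CO 60 sts.

6 / 1 = 6 sts per inch.
10 × 6 = 60.00 sts.
Nearest multiple of 5: 60.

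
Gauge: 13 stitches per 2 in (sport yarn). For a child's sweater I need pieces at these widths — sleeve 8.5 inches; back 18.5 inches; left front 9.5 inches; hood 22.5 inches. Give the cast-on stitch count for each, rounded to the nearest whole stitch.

sleeve 55; back 120; left front 62; hood 146.

Rate = 13/2 = 6.5 sts per in.
sleeve: 8.5 × 6.5 = 55.25 → 55.
back: 18.5 × 6.5 = 120.25 → 120.
left front: 9.5 × 6.5 = 61.75 → 62.
hood: 22.5 × 6.5 = 146.25 → 146.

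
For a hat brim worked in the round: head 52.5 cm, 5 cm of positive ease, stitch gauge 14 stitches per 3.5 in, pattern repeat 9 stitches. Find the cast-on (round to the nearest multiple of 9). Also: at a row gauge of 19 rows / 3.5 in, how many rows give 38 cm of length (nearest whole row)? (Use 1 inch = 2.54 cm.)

Cast on 90 stitches; work 81 rows.

Finished = 52.5 + 5 = 57.5 cm.
57.5 cm × 1/2.54 = 22.64 inches.
14/3.5 = 4 sts per in; 22.64 × 4 = 90.55 sts.
Nearest multiple of 9 → 90.
38 cm = 14.96 inches; × 5.429 = 81.21 → 81 rows.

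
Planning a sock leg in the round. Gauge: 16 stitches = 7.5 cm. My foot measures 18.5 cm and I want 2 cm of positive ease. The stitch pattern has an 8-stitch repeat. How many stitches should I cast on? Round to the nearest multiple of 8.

40 stitches.

Finished = 18.5 + 2 = 20.5 cm.
16 / 7.5 = 2.133 sts/cm.
20.5 × 2.133 = 43.73 sts.
Nearest multiple of 8: 40.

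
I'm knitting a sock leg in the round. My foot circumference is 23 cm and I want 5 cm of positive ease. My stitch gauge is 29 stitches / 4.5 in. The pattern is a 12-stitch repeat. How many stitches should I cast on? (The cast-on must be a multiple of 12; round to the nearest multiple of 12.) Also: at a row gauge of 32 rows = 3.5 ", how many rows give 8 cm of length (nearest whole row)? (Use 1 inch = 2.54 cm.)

Finished = 23 + 5 = 28 cm.
28 cm × 1/2.54 = 11.02 inches.
29/4.5 = 6.444 sts per in; 11.02 × 6.444 = 71.04 sts.
Nearest multiple of 12 → 72.
8 cm = 3.15 inches; × 9.143 = 28.80 → 29 rows.

Cast on 72 stitches; work 29 rows.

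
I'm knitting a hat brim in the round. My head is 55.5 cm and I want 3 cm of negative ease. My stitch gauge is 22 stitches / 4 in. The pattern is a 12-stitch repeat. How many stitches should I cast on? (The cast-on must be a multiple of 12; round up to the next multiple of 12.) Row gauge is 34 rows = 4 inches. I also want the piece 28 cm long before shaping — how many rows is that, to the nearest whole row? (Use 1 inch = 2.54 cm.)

Finished = 55.5 − 3 = 52.5 cm.
52.5 cm × 1/2.54 = 20.67 inches.
22/4 = 5.5 sts per in; 20.67 × 5.5 = 113.68 sts.
Next multiple of 12 → 120.
28 cm = 11.02 inches; × 8.5 = 93.70 → 94 rows.

Cast on 120 stitches; work 94 rows.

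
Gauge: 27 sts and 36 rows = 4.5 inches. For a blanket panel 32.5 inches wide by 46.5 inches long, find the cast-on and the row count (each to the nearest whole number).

Cast on 195 stitches and work 372 rows.

Stitch gauge = 27/4.5 = 6 sts/in; 32.5 × 6 = 195.00 → 195 sts.
Row gauge = 36/4.5 = 8 rows/in; 46.5 × 8 = 372.00 → 372 rows.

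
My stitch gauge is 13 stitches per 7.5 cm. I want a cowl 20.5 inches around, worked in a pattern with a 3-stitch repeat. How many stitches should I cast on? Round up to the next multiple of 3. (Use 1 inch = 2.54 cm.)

93 stitches.

20.5 in = 20.5 × 2.54 = 52.07 cm.
13 / 7.5 = 1.733 sts/cm.
52.07 × 1.733 = 90.25 sts.
→ 93.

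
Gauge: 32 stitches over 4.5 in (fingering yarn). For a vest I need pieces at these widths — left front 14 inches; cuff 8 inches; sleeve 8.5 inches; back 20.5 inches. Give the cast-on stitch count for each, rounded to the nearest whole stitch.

left front 100; cuff 57; sleeve 60; back 146.

Rate = 32/4.5 = 7.111 sts per in.
left front: 14 × 7.111 = 99.56 → 100.
cuff: 8 × 7.111 = 56.89 → 57.
sleeve: 8.5 × 7.111 = 60.44 → 60.
back: 20.5 × 7.111 = 145.78 → 146.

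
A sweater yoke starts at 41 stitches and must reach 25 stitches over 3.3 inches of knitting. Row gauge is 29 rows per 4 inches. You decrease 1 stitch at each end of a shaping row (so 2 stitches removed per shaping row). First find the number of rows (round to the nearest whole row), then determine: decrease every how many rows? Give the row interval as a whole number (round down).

Rows = 3.3 × 7.25 = 23.9 → 24 rows.
Stitches to remove: 16 → 8 shaping rows (at 2 st each).
24 / 8 = 3.00 → every 3 rows.

Decrease every 3rd row.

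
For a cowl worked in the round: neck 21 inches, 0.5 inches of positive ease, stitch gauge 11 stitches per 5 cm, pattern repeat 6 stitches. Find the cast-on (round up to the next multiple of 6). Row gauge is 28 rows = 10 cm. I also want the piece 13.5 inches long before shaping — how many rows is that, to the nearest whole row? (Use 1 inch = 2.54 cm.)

Cast on 126 stitches; work 96 rows.

Finished = 21 + 0.5 = 21.5 inches.
21.5 inches × 2.54 = 54.61 cm.
11/5 = 2.2 sts per cm; 54.61 × 2.2 = 120.14 sts.
Next multiple of 6 → 126.
13.5 inches = 34.29 cm; × 2.8 = 96.01 → 96 rows.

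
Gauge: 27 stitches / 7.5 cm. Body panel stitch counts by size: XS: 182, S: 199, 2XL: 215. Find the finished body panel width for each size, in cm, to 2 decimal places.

27/7.5 = 3.6 sts per cm.
XS: 182 / 3.6 = 50.556 → 50.56 cm.
S: 199 / 3.6 = 55.278 → 55.28 cm.
2XL: 215 / 3.6 = 59.722 → 59.72 cm.

XS 50.56 cm; S 55.28 cm; 2XL 59.72 cm.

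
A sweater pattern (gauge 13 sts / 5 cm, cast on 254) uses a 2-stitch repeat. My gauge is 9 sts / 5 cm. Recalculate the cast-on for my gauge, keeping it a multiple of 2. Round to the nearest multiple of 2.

CO 176 sts.

254 × 9 / 13 = 175.85.
Nearest multiple of 2: 176.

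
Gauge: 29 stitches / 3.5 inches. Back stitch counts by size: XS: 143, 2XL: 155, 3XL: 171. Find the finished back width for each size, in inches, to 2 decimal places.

29/3.5 = 8.286 sts per in.
XS: 143 / 8.286 = 17.259 → 17.26 in.
2XL: 155 / 8.286 = 18.707 → 18.71 in.
3XL: 171 / 8.286 = 20.638 → 20.64 in.

XS 17.26 inches; 2XL 18.71 inches; 3XL 20.64 inches.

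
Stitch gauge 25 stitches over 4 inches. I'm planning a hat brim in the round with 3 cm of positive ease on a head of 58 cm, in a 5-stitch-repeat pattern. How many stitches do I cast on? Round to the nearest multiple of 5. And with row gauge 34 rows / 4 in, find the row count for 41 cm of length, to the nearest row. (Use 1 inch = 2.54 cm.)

Cast on 150 stitches; work 137 rows.

Finished = 58 + 3 = 61 cm.
61 cm × 1/2.54 = 24.02 inches.
25/4 = 6.25 sts per in; 24.02 × 6.25 = 150.10 sts.
Nearest multiple of 5 → 150.
41 cm = 16.14 inches; × 8.5 = 137.20 → 137 rows.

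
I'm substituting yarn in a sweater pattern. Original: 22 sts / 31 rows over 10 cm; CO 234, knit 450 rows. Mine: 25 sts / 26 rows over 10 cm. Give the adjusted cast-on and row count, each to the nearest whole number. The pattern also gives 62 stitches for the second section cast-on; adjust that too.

Cast on 266 stitches; work 377 rows; second section cast-on 70 stitches.

Stitches: 234 × 25/22 = 265.91 → 266.
Rows: 450 × 26/31 = 377.42 → 377.
second section cast-on: 62 × 25/22 = 70.45 → 70.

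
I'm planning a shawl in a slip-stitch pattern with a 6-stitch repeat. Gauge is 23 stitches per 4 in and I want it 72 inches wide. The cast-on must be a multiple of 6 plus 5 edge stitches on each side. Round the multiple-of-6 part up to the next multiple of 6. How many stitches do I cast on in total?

418 stitches.

23 / 4 = 5.75 sts per inch.
72 × 5.75 = 414.00 sts.
Less 10 edge sts → 404.00 for the repeat.
Next multiple of 6: 408.
Add back 10 edge sts → 418.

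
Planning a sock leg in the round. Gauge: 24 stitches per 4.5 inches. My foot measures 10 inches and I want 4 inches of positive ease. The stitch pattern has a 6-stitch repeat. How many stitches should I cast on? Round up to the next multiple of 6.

Finished = 10 + 4 = 14 inches.
24 / 4.5 = 5.333 sts/in.
14 × 5.333 = 74.67 sts.
Next multiple of 6: 78.

CO 78 sts.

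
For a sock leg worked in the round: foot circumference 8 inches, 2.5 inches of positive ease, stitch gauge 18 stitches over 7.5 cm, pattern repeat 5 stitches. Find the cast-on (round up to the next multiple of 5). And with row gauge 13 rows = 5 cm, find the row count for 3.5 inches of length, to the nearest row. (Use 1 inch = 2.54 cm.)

Finished = 8 + 2.5 = 10.5 inches.
10.5 inches × 2.54 = 26.67 cm.
18/7.5 = 2.4 sts per cm; 26.67 × 2.4 = 64.01 sts.
Next multiple of 5 → 65.
3.5 inches = 8.89 cm; × 2.6 = 23.11 → 23 rows.

Cast on 65 stitches; work 23 rows.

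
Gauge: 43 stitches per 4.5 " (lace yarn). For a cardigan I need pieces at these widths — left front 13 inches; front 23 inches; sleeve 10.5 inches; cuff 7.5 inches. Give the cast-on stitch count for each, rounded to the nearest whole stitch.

Rate = 43/4.5 = 9.556 sts per in.
left front: 13 × 9.556 = 124.22 → 124.
front: 23 × 9.556 = 219.78 → 220.
sleeve: 10.5 × 9.556 = 100.33 → 100.
cuff: 7.5 × 9.556 = 71.67 → 72.

left front 124; front 220; sleeve 100; cuff 72.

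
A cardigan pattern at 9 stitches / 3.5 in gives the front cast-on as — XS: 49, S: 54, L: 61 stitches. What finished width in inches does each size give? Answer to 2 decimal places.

9/3.5 = 2.571 sts per in.
XS: 49 / 2.571 = 19.056 → 19.06 in.
S: 54 / 2.571 = 21.000 → 21.00 in.
L: 61 / 2.571 = 23.722 → 23.72 in.

XS 19.06 inches; S 21.00 inches; L 23.72 inches.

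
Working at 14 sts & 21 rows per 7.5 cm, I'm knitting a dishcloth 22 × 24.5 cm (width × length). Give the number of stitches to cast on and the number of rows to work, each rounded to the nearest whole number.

Stitch gauge = 14/7.5 = 1.867 sts/cm; 22 × 1.867 = 41.07 → 41 sts.
Row gauge = 21/7.5 = 2.8 rows/cm; 24.5 × 2.8 = 68.60 → 69 rows.

Cast on 41 stitches and work 69 rows.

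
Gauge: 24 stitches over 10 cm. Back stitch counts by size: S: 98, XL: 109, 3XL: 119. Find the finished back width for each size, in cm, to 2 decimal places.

24/10 = 2.4 sts per cm.
S: 98 / 2.4 = 40.833 → 40.83 cm.
XL: 109 / 2.4 = 45.417 → 45.42 cm.
3XL: 119 / 2.4 = 49.583 → 49.58 cm.

S 40.83 cm; XL 45.42 cm; 3XL 49.58 cm.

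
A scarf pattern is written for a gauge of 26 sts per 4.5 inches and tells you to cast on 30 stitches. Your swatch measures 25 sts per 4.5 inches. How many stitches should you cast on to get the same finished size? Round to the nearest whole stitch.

Scale factor = 25 / 26 = 0.962.
30 × 25 / 26 = 28.85 sts.
→ 29 sts.

Cast on 29 stitches.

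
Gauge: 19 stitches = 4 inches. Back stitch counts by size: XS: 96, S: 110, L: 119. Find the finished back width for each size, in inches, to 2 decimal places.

19/4 = 4.75 sts per in.
XS: 96 / 4.75 = 20.211 → 20.21 in.
S: 110 / 4.75 = 23.158 → 23.16 in.
L: 119 / 4.75 = 25.053 → 25.05 in.

XS 20.21 inches; S 23.16 inches; L 25.05 inches.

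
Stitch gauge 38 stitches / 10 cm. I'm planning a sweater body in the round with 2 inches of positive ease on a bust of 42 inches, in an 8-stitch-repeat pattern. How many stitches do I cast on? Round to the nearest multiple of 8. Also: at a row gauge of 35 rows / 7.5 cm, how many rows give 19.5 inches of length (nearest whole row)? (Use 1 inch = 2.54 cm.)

Finished = 42 + 2 = 44 inches.
44 inches × 2.54 = 111.76 cm.
38/10 = 3.8 sts per cm; 111.76 × 3.8 = 424.69 sts.
Nearest multiple of 8 → 424.
19.5 inches = 49.53 cm; × 4.667 = 231.14 → 231 rows.

Cast on 424 stitches; work 231 rows.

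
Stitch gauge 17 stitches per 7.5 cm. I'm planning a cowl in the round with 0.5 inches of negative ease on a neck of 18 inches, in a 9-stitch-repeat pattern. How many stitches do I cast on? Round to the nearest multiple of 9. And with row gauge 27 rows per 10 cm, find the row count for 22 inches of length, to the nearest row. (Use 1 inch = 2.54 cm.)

Finished = 18 − 0.5 = 17.5 inches.
17.5 inches × 2.54 = 44.45 cm.
17/7.5 = 2.267 sts per cm; 44.45 × 2.267 = 100.75 sts.
Nearest multiple of 9 → 99.
22 inches = 55.88 cm; × 2.7 = 150.88 → 151 rows.

Cast on 99 stitches; work 151 rows.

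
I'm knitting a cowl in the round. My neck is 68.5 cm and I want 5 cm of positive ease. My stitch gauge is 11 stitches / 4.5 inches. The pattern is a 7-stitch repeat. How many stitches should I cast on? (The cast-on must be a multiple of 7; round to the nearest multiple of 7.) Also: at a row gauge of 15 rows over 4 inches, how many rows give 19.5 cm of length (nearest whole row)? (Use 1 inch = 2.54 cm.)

Finished = 68.5 + 5 = 73.5 cm.
73.5 cm × 1/2.54 = 28.94 inches.
11/4.5 = 2.444 sts per in; 28.94 × 2.444 = 70.73 sts.
Nearest multiple of 7 → 70.
19.5 cm = 7.68 inches; × 3.75 = 28.79 → 29 rows.

Cast on 70 stitches; work 29 rows.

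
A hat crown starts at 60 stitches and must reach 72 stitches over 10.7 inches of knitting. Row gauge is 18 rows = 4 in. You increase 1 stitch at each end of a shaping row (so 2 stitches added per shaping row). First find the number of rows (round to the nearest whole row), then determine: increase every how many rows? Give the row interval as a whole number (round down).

Rows = 10.7 × 4.5 = 48.1 → 48 rows.
Stitches to add: 12 → 6 shaping rows (at 2 st each).
48 / 6 = 8.00 → every 8 rows.

Increase every 8th row.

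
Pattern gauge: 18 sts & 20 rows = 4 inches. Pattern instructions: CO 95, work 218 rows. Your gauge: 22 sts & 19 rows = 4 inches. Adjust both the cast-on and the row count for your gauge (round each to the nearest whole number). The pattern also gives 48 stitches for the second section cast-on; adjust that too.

Stitches: 95 × 22/18 = 116.11 → 116.
Rows: 218 × 19/20 = 207.10 → 207.
second section cast-on: 48 × 22/18 = 58.67 → 59.

Cast on 116 stitches; work 207 rows; second section cast-on 59 stitches.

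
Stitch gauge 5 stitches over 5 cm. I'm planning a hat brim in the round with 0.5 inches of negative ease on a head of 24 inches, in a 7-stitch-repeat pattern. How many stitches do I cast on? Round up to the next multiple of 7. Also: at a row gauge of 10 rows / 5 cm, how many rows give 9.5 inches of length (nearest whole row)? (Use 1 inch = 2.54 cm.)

Cast on 63 stitches; work 48 rows.

Finished = 24 − 0.5 = 23.5 inches.
23.5 inches × 2.54 = 59.69 cm.
5/5 = 1 sts per cm; 59.69 × 1 = 59.69 sts.
Next multiple of 7 → 63.
9.5 inches = 24.13 cm; × 2 = 48.26 → 48 rows.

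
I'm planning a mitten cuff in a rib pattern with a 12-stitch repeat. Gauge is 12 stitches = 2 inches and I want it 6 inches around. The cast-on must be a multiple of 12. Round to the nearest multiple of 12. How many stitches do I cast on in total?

12 / 2 = 6 sts per inch.
6 × 6 = 36.00 sts.
Nearest multiple of 12: 36.

CO 36 sts.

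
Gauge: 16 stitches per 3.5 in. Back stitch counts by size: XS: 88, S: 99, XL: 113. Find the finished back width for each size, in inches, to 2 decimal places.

XS 19.25 inches; S 21.66 inches; XL 24.72 inches.

16/3.5 = 4.571 sts per in.
XS: 88 / 4.571 = 19.250 → 19.25 in.
S: 99 / 4.571 = 21.656 → 21.66 in.
XL: 113 / 4.571 = 24.719 → 24.72 in.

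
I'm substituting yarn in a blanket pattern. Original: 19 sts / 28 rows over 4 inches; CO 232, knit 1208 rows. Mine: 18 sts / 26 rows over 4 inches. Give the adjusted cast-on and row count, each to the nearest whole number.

Cast on 220 stitches; work 1122 rows.

Stitches: 232 × 18/19 = 219.79 → 220.
Rows: 1208 × 26/28 = 1121.71 → 1122.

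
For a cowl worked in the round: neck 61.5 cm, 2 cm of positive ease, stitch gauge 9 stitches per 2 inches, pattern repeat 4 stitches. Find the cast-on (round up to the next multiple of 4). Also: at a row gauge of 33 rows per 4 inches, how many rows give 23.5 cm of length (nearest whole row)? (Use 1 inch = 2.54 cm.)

Finished = 61.5 + 2 = 63.5 cm.
63.5 cm × 1/2.54 = 25.00 inches.
9/2 = 4.5 sts per in; 25.00 × 4.5 = 112.50 sts.
Next multiple of 4 → 116.
23.5 cm = 9.25 inches; × 8.25 = 76.33 → 76 rows.

Cast on 116 stitches; work 76 rows.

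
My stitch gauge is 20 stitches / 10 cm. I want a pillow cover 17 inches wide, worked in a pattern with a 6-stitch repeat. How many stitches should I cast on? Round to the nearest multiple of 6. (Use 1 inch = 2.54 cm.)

17 in = 17 × 2.54 = 43.18 cm.
20 / 10 = 2 sts/cm.
43.18 × 2 = 86.36 sts.
→ 84.

84 stitches.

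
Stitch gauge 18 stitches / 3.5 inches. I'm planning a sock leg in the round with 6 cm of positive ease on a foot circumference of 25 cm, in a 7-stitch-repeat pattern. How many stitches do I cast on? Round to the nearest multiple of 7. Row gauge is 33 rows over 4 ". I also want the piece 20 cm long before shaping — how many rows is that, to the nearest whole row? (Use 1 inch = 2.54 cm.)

Finished = 25 + 6 = 31 cm.
31 cm × 1/2.54 = 12.20 inches.
18/3.5 = 5.143 sts per in; 12.20 × 5.143 = 62.77 sts.
Nearest multiple of 7 → 63.
20 cm = 7.87 inches; × 8.25 = 64.96 → 65 rows.

Cast on 63 stitches; work 65 rows.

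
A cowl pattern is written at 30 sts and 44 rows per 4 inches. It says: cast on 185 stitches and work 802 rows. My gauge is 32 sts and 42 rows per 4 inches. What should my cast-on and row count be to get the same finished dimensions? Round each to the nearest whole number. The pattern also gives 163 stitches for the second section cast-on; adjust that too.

Stitches: 185 × 32/30 = 197.33 → 197.
Rows: 802 × 42/44 = 765.55 → 766.
second section cast-on: 163 × 32/30 = 173.87 → 174.

Cast on 197 stitches; work 766 rows; second section cast-on 174 stitches.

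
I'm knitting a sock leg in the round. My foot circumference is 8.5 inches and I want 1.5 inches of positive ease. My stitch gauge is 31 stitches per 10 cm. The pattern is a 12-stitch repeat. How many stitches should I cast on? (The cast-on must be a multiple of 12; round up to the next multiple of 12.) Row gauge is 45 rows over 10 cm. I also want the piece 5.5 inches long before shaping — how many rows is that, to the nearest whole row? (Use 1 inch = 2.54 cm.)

Finished = 8.5 + 1.5 = 10 inches.
10 inches × 2.54 = 25.40 cm.
31/10 = 3.1 sts per cm; 25.40 × 3.1 = 78.74 sts.
Next multiple of 12 → 84.
5.5 inches = 13.97 cm; × 4.5 = 62.87 → 63 rows.

Cast on 84 stitches; work 63 rows.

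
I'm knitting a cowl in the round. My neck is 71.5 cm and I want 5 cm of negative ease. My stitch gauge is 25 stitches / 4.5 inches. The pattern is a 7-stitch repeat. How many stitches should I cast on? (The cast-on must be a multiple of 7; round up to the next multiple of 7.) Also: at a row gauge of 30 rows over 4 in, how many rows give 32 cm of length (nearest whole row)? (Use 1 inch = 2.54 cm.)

Cast on 147 stitches; work 94 rows.

Finished = 71.5 − 5 = 66.5 cm.
66.5 cm × 1/2.54 = 26.18 inches.
25/4.5 = 5.556 sts per in; 26.18 × 5.556 = 145.45 sts.
Next multiple of 7 → 147.
32 cm = 12.60 inches; × 7.5 = 94.49 → 94 rows.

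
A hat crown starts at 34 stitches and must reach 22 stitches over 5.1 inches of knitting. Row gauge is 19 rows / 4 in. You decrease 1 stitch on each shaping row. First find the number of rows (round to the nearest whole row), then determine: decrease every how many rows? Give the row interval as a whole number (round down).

Rows = 5.1 × 4.75 = 24.2 → 24 rows.
Stitches to remove: 12 → 12 shaping rows (at 1 st each).
24 / 12 = 2.00 → every 2 rows.

Decrease every 2nd row.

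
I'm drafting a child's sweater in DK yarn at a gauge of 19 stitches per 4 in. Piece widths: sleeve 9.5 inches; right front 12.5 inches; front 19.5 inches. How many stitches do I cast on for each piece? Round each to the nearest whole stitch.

sleeve 45; right front 59; front 93.

Rate = 19/4 = 4.75 sts per in.
sleeve: 9.5 × 4.75 = 45.12 → 45.
right front: 12.5 × 4.75 = 59.38 → 59.
front: 19.5 × 4.75 = 92.62 → 93.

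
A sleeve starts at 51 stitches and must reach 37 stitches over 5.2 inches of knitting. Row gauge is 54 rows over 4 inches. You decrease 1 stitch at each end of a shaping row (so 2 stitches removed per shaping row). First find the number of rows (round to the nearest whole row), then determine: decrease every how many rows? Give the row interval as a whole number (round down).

Decrease every 10th row.

Rows = 5.2 × 13.5 = 70.2 → 70 rows.
Stitches to remove: 14 → 7 shaping rows (at 2 st each).
70 / 7 = 10.00 → every 10 rows.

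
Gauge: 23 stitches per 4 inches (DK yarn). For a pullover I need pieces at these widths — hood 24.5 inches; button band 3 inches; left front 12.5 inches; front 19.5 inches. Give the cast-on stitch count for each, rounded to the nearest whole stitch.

hood 141; button band 17; left front 72; front 112.

Rate = 23/4 = 5.75 sts per in.
hood: 24.5 × 5.75 = 140.88 → 141.
button band: 3 × 5.75 = 17.25 → 17.
left front: 12.5 × 5.75 = 71.88 → 72.
front: 19.5 × 5.75 = 112.12 → 112.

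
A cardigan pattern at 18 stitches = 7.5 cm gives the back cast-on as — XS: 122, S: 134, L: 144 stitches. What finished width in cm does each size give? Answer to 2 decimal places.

18/7.5 = 2.4 sts per cm.
XS: 122 / 2.4 = 50.833 → 50.83 cm.
S: 134 / 2.4 = 55.833 → 55.83 cm.
L: 144 / 2.4 = 60.000 → 60.00 cm.

XS 50.83 cm; S 55.83 cm; L 60.00 cm.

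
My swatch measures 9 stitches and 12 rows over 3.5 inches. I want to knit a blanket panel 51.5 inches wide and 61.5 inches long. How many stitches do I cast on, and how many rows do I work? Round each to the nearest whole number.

Cast on 132 stitches and work 211 rows.

Stitch gauge = 9/3.5 = 2.571 sts/in; 51.5 × 2.571 = 132.43 → 132 sts.
Row gauge = 12/3.5 = 3.429 rows/in; 61.5 × 3.429 = 210.86 → 211 rows.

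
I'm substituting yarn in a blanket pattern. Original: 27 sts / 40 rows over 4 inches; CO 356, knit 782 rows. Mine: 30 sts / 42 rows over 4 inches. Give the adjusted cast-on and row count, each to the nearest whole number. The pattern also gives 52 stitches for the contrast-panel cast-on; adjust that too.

Stitches: 356 × 30/27 = 395.56 → 396.
Rows: 782 × 42/40 = 821.10 → 821.
contrast-panel cast-on: 52 × 30/27 = 57.78 → 58.

Cast on 396 stitches; work 821 rows; contrast-panel cast-on 58 stitches.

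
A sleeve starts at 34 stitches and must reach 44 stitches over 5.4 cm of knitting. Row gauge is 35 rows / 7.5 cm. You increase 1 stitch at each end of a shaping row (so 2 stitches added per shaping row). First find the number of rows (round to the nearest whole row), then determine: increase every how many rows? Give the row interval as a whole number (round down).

Increase every 5th row.

Rows = 5.4 × 4.667 = 25.2 → 25 rows.
Stitches to add: 10 → 5 shaping rows (at 2 st each).
25 / 5 = 5.00 → every 5 rows.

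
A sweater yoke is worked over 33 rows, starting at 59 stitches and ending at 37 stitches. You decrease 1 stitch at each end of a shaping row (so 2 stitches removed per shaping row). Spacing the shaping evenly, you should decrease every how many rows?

Stitches to remove: |37 − 59| = 22.
Shaping rows needed: 22 / 2 = 11.
33 rows / 11 = every 3 rows.

Decrease every 3rd row.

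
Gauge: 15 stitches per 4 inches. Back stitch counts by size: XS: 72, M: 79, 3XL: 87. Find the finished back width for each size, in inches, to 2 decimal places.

XS 19.20 inches; M 21.07 inches; 3XL 23.20 inches.

15/4 = 3.75 sts per in.
XS: 72 / 3.75 = 19.200 → 19.20 in.
M: 79 / 3.75 = 21.067 → 21.07 in.
3XL: 87 / 3.75 = 23.200 → 23.20 in.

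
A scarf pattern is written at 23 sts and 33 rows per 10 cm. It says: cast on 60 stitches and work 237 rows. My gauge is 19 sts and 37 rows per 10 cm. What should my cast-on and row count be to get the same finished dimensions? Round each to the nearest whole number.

Stitches: 60 × 19/23 = 49.57 → 50.
Rows: 237 × 37/33 = 265.73 → 266.

Cast on 50 stitches; work 266 rows.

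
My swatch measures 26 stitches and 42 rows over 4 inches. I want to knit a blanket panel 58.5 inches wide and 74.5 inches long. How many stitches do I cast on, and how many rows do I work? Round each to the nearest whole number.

Cast on 380 stitches and work 782 rows.

Stitch gauge = 26/4 = 6.5 sts/in; 58.5 × 6.5 = 380.25 → 380 sts.
Row gauge = 42/4 = 10.5 rows/in; 74.5 × 10.5 = 782.25 → 782 rows.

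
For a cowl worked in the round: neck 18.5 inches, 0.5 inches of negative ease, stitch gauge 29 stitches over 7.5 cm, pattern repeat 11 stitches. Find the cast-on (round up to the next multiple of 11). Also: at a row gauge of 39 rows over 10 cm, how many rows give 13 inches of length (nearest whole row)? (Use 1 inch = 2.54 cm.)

Cast on 187 stitches; work 129 rows.

Finished = 18.5 − 0.5 = 18 inches.
18 inches × 2.54 = 45.72 cm.
29/7.5 = 3.867 sts per cm; 45.72 × 3.867 = 176.78 sts.
Next multiple of 11 → 187.
13 inches = 33.02 cm; × 3.9 = 128.78 → 129 rows.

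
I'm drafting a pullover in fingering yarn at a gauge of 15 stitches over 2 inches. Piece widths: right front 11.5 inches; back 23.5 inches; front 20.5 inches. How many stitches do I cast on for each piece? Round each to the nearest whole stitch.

right front 86; back 176; front 154.

Rate = 15/2 = 7.5 sts per in.
right front: 11.5 × 7.5 = 86.25 → 86.
back: 23.5 × 7.5 = 176.25 → 176.
front: 20.5 × 7.5 = 153.75 → 154.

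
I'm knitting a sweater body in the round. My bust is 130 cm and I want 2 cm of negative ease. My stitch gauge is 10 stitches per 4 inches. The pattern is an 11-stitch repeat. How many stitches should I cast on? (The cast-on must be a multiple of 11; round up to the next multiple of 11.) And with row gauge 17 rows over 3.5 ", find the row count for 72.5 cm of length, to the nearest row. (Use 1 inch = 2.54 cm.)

Cast on 132 stitches; work 139 rows.

Finished = 130 − 2 = 128 cm.
128 cm × 1/2.54 = 50.39 inches.
10/4 = 2.5 sts per in; 50.39 × 2.5 = 125.98 sts.
Next multiple of 11 → 132.
72.5 cm = 28.54 inches; × 4.857 = 138.64 → 139 rows.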